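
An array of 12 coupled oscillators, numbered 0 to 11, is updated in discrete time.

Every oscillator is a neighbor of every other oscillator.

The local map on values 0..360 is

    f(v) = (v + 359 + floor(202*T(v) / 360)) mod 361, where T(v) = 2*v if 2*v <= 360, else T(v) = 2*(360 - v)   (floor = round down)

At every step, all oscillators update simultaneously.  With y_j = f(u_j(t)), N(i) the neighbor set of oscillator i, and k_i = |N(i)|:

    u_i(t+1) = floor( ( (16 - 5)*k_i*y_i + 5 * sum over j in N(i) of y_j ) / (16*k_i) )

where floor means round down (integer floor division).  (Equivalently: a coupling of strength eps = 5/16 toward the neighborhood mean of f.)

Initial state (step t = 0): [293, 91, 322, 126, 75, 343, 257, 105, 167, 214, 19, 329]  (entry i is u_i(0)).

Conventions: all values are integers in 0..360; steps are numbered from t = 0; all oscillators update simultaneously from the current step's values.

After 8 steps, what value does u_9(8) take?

Answer: u_9(8) = 91

Derivation:
t=0: [293, 91, 322, 126, 75, 343, 257, 105, 167, 214, 19, 329]
t=1: [49, 171, 46, 220, 149, 283, 51, 190, 277, 55, 70, 45]
t=2: [105, 276, 101, 48, 245, 42, 108, 50, 43, 114, 135, 100]
t=3: [195, 55, 190, 116, 58, 108, 200, 119, 109, 208, 238, 189]
t=4: [47, 111, 47, 197, 116, 185, 46, 201, 187, 46, 43, 47]
t=5: [95, 185, 95, 42, 192, 43, 94, 42, 43, 94, 90, 95]
t=6: [175, 56, 175, 101, 55, 103, 174, 101, 103, 174, 169, 175]
t=7: [47, 118, 47, 181, 117, 184, 45, 181, 184, 45, 276, 47]
t=8: [93, 193, 93, 41, 191, 41, 91, 41, 41, 91, 34, 93]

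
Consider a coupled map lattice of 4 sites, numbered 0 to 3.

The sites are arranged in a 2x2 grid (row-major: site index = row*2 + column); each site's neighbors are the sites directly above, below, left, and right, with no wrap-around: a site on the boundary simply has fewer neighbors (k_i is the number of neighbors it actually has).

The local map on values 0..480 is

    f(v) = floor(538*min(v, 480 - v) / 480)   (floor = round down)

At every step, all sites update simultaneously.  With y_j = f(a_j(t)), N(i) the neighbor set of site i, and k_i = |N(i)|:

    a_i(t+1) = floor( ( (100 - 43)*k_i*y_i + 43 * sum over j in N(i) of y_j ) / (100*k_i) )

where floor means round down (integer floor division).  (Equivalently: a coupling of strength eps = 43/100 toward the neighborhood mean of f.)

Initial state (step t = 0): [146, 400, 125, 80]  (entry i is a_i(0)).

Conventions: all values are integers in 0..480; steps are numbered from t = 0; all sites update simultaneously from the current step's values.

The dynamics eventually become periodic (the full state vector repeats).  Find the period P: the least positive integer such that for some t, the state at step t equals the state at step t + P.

Answer: 2
Key observation: The state at step 10, [255, 255, 255, 255], reappears at step 12 — and no state repeats earlier — so the cycle the system enters has period 2.

Derivation:
t=0: [146, 400, 125, 80]
t=1: [142, 104, 133, 99]
t=2: [147, 123, 142, 119]
t=3: [157, 141, 154, 139]
t=4: [170, 161, 168, 159]
t=5: [187, 181, 186, 180]
t=6: [207, 203, 206, 202]
t=7: [230, 227, 229, 227]
t=8: [256, 254, 255, 254]
t=9: [251, 252, 252, 252]
t=10: [255, 255, 255, 255]
t=11: [252, 252, 252, 252]
t=12: [255, 255, 255, 255]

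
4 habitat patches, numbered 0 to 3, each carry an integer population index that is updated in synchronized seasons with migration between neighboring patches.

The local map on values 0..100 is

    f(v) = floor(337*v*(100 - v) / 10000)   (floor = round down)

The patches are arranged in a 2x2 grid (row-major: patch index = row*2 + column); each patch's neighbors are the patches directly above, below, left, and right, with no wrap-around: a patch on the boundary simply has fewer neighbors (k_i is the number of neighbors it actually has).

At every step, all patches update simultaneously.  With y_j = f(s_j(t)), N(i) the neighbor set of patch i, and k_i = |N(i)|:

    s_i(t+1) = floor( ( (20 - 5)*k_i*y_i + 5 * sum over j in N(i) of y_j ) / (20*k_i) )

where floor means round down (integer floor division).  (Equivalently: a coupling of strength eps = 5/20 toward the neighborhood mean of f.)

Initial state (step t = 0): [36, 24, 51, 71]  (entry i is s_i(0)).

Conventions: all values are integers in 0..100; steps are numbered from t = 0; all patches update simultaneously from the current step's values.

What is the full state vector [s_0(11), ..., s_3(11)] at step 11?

Answer: [83, 83, 83, 83]

Derivation:
t=0: [36, 24, 51, 71]
t=1: [75, 64, 81, 69]
t=2: [63, 74, 55, 70]
t=3: [76, 66, 80, 70]
t=4: [61, 72, 56, 68]
t=5: [78, 69, 81, 73]
t=6: [58, 69, 53, 64]
t=7: [80, 73, 82, 77]
t=8: [54, 63, 50, 58]
t=9: [82, 79, 83, 81]
t=10: [49, 53, 47, 51]
t=11: [83, 83, 83, 83]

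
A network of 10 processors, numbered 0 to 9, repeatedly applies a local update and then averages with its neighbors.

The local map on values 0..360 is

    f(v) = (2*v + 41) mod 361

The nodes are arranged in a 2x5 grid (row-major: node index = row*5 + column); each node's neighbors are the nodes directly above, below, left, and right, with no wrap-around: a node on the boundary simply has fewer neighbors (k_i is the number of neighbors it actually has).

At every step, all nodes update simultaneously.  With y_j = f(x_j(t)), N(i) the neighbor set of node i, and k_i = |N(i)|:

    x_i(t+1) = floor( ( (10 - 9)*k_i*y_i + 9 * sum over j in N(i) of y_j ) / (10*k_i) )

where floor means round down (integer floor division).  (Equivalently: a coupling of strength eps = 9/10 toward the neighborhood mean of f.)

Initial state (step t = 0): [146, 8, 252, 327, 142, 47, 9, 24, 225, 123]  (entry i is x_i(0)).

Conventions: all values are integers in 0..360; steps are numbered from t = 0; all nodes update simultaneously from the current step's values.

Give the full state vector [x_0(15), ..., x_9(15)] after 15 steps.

Answer: [266, 217, 179, 91, 41, 268, 267, 144, 98, 82]

Derivation:
t=0: [146, 8, 252, 327, 142, 47, 9, 24, 225, 123]
t=1: [119, 178, 162, 225, 311, 189, 90, 120, 226, 233]
t=2: [70, 154, 134, 144, 154, 230, 134, 135, 180, 209]
t=3: [238, 274, 327, 242, 227, 234, 270, 228, 225, 184]
t=4: [184, 235, 191, 195, 108, 184, 175, 218, 117, 123]
t=5: [93, 57, 107, 185, 186, 39, 97, 121, 169, 268]
t=6: [146, 230, 171, 102, 124, 219, 190, 180, 166, 53]
t=7: [149, 138, 129, 121, 205, 188, 95, 32, 130, 150]
t=8: [201, 292, 241, 235, 289, 262, 166, 259, 248, 210]
t=9: [218, 103, 199, 193, 138, 62, 201, 124, 152, 205]
t=10: [197, 107, 188, 228, 101, 105, 218, 180, 168, 306]
t=11: [235, 99, 134, 108, 216, 110, 175, 60, 142, 145]
t=12: [240, 170, 228, 249, 275, 107, 201, 215, 257, 229]
t=13: [139, 115, 106, 185, 165, 134, 123, 134, 147, 204]
t=14: [292, 284, 214, 184, 63, 303, 295, 293, 167, 164]
t=15: [266, 217, 179, 91, 41, 268, 267, 144, 98, 82]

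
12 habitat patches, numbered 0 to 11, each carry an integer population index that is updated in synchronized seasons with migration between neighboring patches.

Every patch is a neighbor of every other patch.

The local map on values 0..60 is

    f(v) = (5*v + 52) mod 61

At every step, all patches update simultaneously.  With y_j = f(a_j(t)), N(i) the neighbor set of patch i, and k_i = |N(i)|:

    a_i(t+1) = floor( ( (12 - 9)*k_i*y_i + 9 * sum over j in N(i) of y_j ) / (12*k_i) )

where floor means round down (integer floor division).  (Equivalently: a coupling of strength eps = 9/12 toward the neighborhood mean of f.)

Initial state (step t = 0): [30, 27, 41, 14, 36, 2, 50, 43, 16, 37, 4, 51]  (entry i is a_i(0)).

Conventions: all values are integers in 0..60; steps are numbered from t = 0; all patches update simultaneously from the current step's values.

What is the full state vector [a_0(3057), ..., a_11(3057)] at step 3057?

Answer: [25, 24, 25, 21, 19, 21, 20, 25, 25, 19, 25, 24]
Key observation: The state at step 12, [47, 46, 47, 44, 42, 44, 43, 47, 47, 42, 47, 46], reappears at step 24: the system is in a cycle of period 12 from step 12 on.  Therefore the state at step 3057 equals the state at step 12 + ((3057 - 12) mod 12) = 21, which is [25, 24, 25, 21, 19, 21, 20, 25, 25, 19, 25, 24].

Derivation:
t=0: [30, 27, 41, 14, 36, 2, 50, 43, 16, 37, 4, 51]
t=1: [20, 17, 19, 16, 25, 16, 27, 20, 18, 26, 18, 17]
t=2: [25, 22, 24, 21, 30, 21, 20, 25, 23, 30, 23, 22]
t=3: [41, 39, 41, 38, 35, 38, 37, 41, 40, 35, 40, 39]
t=4: [24, 22, 24, 32, 29, 32, 31, 24, 23, 29, 23, 22]
t=5: [38, 36, 38, 34, 31, 34, 33, 38, 37, 31, 37, 36]
t=6: [47, 45, 47, 44, 41, 44, 43, 47, 46, 41, 46, 45]
t=7: [33, 31, 33, 30, 28, 30, 29, 33, 32, 28, 32, 31]
t=8: [25, 23, 25, 22, 20, 22, 21, 25, 24, 20, 24, 23]
t=9: [46, 44, 46, 43, 41, 43, 42, 46, 45, 41, 45, 44]
t=10: [29, 27, 29, 26, 24, 26, 25, 29, 28, 24, 28, 27]
t=11: [25, 24, 25, 34, 32, 34, 33, 25, 25, 32, 25, 24]
t=12: [47, 46, 47, 44, 42, 44, 43, 47, 47, 42, 47, 46]
t=13: [35, 34, 35, 32, 30, 32, 31, 35, 35, 30, 35, 34]
t=14: [36, 35, 36, 33, 31, 33, 32, 36, 36, 31, 36, 35]
t=15: [41, 40, 41, 38, 36, 38, 37, 41, 41, 36, 41, 40]
t=16: [26, 25, 26, 34, 32, 34, 33, 26, 26, 32, 26, 25]
t=17: [50, 49, 50, 46, 44, 46, 45, 50, 50, 44, 50, 49]
t=18: [48, 47, 48, 45, 43, 45, 44, 48, 48, 43, 48, 47]
t=19: [40, 39, 40, 37, 35, 37, 36, 40, 40, 35, 40, 39]
t=20: [21, 20, 21, 29, 27, 29, 28, 21, 21, 27, 21, 20]
t=21: [25, 24, 25, 21, 19, 21, 20, 25, 25, 19, 25, 24]
t=22: [45, 44, 45, 42, 40, 42, 41, 45, 45, 40, 45, 44]
t=23: [25, 24, 25, 22, 20, 22, 21, 25, 25, 20, 25, 24]
t=24: [47, 46, 47, 44, 42, 44, 43, 47, 47, 42, 47, 46]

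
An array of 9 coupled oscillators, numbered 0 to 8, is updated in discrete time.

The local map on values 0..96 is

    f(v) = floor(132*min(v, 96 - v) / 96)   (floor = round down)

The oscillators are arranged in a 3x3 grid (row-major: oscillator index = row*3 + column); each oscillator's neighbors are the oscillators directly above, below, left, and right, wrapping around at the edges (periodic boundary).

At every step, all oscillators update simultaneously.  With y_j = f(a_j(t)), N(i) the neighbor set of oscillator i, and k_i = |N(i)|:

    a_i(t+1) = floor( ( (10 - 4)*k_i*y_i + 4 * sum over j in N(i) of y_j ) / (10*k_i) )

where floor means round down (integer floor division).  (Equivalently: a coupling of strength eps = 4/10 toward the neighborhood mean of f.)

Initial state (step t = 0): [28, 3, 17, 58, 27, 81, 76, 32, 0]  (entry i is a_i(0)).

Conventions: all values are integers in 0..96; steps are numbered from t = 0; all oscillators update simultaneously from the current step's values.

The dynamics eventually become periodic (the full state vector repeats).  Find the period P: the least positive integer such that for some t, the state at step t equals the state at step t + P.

Simulating step by step:
t=0: [28, 3, 17, 58, 27, 81, 76, 32, 0]
t=1: [33, 16, 20, 43, 34, 23, 29, 33, 11]
t=2: [41, 29, 27, 51, 43, 33, 39, 39, 23]
t=3: [52, 43, 39, 57, 55, 45, 51, 50, 37]
t=4: [58, 58, 54, 55, 57, 57, 59, 60, 53]
t=5: [52, 52, 55, 54, 52, 54, 51, 50, 56]
t=6: [59, 59, 56, 58, 59, 57, 60, 61, 56]
t=7: [50, 50, 53, 51, 50, 53, 49, 49, 53]
t=8: [62, 62, 59, 61, 62, 59, 63, 63, 60]
t=9: [46, 46, 49, 47, 46, 49, 45, 45, 48]
t=10: [63, 62, 64, 63, 63, 64, 62, 61, 64]
t=11: [45, 45, 44, 45, 45, 44, 45, 46, 44]
t=12: [60, 61, 60, 60, 61, 60, 61, 62, 60]
t=13: [48, 48, 48, 48, 48, 48, 48, 46, 48]
t=14: [66, 65, 66, 66, 65, 66, 65, 64, 65]
t=15: [41, 42, 41, 41, 42, 41, 42, 43, 42]
t=16: [56, 57, 56, 56, 57, 56, 57, 58, 57]
t=17: [54, 53, 54, 54, 53, 54, 53, 52, 53]
t=18: [57, 58, 57, 57, 58, 57, 58, 59, 58]
t=19: [52, 52, 52, 52, 52, 52, 52, 50, 52]
t=20: [60, 60, 60, 60, 60, 60, 60, 61, 60]
t=21: [49, 48, 49, 49, 48, 49, 48, 48, 48]
t=22: [64, 65, 64, 64, 65, 64, 65, 66, 65]
t=23: [43, 42, 43, 43, 42, 43, 42, 41, 42]
t=24: [58, 57, 58, 58, 57, 58, 57, 56, 57]
t=25: [52, 53, 52, 52, 53, 52, 53, 54, 53]
t=26: [59, 59, 59, 59, 59, 59, 59, 57, 59]
t=27: [50, 50, 50, 50, 50, 50, 50, 51, 50]
t=28: [63, 62, 63, 63, 62, 63, 62, 61, 62]
t=29: [45, 46, 45, 45, 46, 45, 46, 47, 46]
t=30: [61, 62, 61, 61, 62, 61, 62, 63, 62]
t=31: [47, 46, 47, 47, 46, 47, 46, 45, 46]
t=32: [63, 63, 63, 63, 63, 63, 63, 61, 63]
t=33: [45, 45, 45, 45, 45, 45, 45, 46, 45]
t=34: [61, 61, 61, 61, 61, 61, 61, 62, 61]
t=35: [48, 47, 48, 48, 47, 48, 47, 46, 47]
t=36: [65, 64, 65, 65, 64, 65, 64, 63, 64]
t=37: [42, 43, 42, 42, 43, 42, 43, 44, 43]
t=38: [57, 58, 57, 57, 58, 57, 58, 59, 58]

Answer: 20
Key observation: The state at step 18, [57, 58, 57, 57, 58, 57, 58, 59, 58], reappears at step 38 — and no state repeats earlier — so the cycle the system enters has period 20.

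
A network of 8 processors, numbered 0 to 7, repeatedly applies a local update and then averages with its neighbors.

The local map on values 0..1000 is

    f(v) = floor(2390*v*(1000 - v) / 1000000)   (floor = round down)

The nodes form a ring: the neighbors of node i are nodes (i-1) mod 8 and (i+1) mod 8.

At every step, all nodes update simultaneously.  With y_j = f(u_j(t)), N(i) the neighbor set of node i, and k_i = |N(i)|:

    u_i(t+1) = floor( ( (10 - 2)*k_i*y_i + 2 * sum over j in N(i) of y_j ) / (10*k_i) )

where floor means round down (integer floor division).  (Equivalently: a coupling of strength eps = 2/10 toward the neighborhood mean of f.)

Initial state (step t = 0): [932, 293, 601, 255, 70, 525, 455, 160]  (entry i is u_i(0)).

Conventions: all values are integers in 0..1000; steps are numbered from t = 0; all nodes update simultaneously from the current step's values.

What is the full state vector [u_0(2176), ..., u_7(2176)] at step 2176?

Answer: [581, 581, 581, 581, 581, 581, 581, 581]
Key observation: The state at step 6, [581, 581, 581, 581, 581, 581, 581, 581], reappears at step 7: the system is in a cycle of period 1 from step 6 on.  Therefore the state at step 2176 equals the state at step 6 + ((2176 - 6) mod 1) = 6, which is [581, 581, 581, 581, 581, 581, 581, 581].

Derivation:
t=0: [932, 293, 601, 255, 70, 525, 455, 160]
t=1: [202, 468, 553, 436, 229, 551, 565, 331]
t=2: [420, 573, 590, 570, 454, 573, 581, 520]
t=3: [583, 583, 579, 585, 590, 584, 582, 593]
t=4: [580, 581, 581, 580, 578, 579, 580, 577]
t=5: [582, 581, 581, 581, 582, 582, 582, 582]
t=6: [581, 581, 581, 581, 581, 581, 581, 581]
t=7: [581, 581, 581, 581, 581, 581, 581, 581]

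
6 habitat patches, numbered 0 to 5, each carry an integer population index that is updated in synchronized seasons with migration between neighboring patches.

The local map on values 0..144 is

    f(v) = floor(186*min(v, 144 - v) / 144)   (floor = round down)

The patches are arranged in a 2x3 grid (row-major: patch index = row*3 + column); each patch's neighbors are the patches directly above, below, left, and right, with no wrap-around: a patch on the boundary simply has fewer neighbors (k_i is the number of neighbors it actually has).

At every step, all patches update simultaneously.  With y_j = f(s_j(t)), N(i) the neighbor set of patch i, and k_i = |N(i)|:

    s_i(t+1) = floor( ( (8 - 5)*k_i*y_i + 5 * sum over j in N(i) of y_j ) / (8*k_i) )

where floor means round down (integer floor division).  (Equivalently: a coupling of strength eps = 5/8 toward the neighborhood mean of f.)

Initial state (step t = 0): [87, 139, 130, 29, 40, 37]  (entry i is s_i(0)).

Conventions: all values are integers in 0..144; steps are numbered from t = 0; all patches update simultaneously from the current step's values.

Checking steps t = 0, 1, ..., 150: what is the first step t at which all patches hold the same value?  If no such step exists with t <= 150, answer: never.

Answer: 11
Key observation: Synchronization is absorbing here: once all patches are equal they stay equal, and step 11 is the first all-equal step.

Derivation:
t=0: [87, 139, 130, 29, 40, 37]  (not all equal)
t=1: [40, 31, 23, 52, 37, 39]  (not all equal)
t=2: [52, 41, 39, 55, 50, 42]  (not all equal)
t=3: [63, 57, 51, 67, 60, 55]  (not all equal)
t=4: [80, 73, 69, 81, 76, 71]  (not all equal)
t=5: [84, 87, 90, 83, 87, 89]  (not all equal)
t=6: [76, 73, 70, 76, 73, 71]  (not all equal)
t=7: [88, 89, 90, 88, 90, 90]  (not all equal)
t=8: [71, 70, 69, 71, 70, 69]  (not all equal)
t=9: [90, 90, 89, 90, 90, 89]  (not all equal)
t=10: [69, 69, 70, 69, 69, 70]  (not all equal)
t=11: [89, 89, 89, 89, 89, 89]  (all equal)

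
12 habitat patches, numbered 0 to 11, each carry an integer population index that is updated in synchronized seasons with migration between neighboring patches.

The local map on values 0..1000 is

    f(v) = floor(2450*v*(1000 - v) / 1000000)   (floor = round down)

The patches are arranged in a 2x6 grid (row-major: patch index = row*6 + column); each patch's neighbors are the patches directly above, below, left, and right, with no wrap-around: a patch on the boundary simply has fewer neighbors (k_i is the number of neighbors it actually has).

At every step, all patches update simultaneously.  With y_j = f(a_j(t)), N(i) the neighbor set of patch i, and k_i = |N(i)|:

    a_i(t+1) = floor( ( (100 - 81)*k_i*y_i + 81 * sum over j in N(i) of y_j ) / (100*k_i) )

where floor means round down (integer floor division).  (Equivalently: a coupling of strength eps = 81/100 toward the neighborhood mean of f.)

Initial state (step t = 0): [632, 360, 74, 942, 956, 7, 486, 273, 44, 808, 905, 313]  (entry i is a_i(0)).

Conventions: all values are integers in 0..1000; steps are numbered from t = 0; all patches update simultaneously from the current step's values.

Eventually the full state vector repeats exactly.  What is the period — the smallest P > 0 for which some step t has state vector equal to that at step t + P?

Answer: 2
Key observation: The state at step 6, [591, 591, 591, 591, 591, 592, 591, 591, 591, 591, 592, 592], reappears at step 8 — and no state repeats earlier — so the cycle the system enters has period 2.

Derivation:
t=0: [632, 360, 74, 942, 956, 7, 486, 273, 44, 808, 905, 313]
t=1: [584, 437, 247, 200, 116, 257, 543, 437, 298, 192, 312, 191]
t=2: [602, 560, 493, 367, 421, 343, 600, 579, 485, 458, 372, 473]
t=3: [593, 599, 597, 598, 570, 593, 591, 599, 606, 588, 598, 571]
t=4: [590, 589, 587, 592, 591, 598, 589, 588, 588, 587, 595, 591]
t=5: [592, 592, 592, 592, 590, 591, 592, 593, 593, 591, 591, 589]
t=6: [591, 591, 591, 591, 591, 592, 591, 591, 591, 591, 592, 592]
t=7: [592, 592, 592, 592, 591, 591, 592, 592, 592, 591, 591, 591]
t=8: [591, 591, 591, 591, 591, 592, 591, 591, 591, 591, 592, 592]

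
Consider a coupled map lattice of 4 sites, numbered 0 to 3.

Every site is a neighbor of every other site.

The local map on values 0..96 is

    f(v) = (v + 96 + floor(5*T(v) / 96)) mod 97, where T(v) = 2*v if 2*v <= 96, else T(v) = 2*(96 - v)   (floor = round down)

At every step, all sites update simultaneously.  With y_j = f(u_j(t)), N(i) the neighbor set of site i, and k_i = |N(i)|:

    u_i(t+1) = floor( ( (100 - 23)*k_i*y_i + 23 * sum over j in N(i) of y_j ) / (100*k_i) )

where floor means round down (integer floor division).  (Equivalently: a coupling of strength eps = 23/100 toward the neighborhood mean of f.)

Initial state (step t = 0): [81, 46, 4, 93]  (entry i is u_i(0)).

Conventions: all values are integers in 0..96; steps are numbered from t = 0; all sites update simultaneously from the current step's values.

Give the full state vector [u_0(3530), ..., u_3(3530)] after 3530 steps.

Simulating step by step:
t=0: [81, 46, 4, 93]
t=1: [73, 51, 19, 81]
t=2: [68, 54, 30, 73]
t=3: [65, 57, 39, 69]
t=4: [64, 59, 47, 66]
t=5: [64, 61, 53, 65]
t=6: [65, 63, 58, 65]
t=7: [66, 64, 61, 66]
t=8: [67, 66, 63, 67]
t=9: [68, 67, 65, 68]
t=10: [68, 68, 67, 68]
t=11: [69, 69, 69, 69]
t=12: [70, 70, 70, 70]
t=13: [71, 71, 71, 71]
t=14: [72, 72, 72, 72]
t=15: [73, 73, 73, 73]
t=16: [74, 74, 74, 74]
t=17: [75, 75, 75, 75]
t=18: [76, 76, 76, 76]
t=19: [77, 77, 77, 77]
t=20: [77, 77, 77, 77]

Answer: [77, 77, 77, 77]
Key observation: The state at step 19, [77, 77, 77, 77], reappears at step 20: the system is in a cycle of period 1 from step 19 on.  Therefore the state at step 3530 equals the state at step 19 + ((3530 - 19) mod 1) = 19, which is [77, 77, 77, 77].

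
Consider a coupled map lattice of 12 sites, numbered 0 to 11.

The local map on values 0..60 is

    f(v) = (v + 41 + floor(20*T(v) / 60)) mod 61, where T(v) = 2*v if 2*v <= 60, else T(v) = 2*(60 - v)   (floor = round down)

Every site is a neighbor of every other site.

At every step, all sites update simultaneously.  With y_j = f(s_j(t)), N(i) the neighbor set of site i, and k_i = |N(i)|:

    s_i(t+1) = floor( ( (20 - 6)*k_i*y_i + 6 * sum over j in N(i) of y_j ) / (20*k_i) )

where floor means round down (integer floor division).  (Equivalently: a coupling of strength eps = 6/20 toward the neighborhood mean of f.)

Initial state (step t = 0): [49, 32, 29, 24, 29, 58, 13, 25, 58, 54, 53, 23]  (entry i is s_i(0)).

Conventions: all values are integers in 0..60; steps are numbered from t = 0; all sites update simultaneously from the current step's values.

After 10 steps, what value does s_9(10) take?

Simulating step by step:
t=0: [49, 32, 29, 24, 29, 58, 13, 25, 58, 54, 53, 23]
t=1: [33, 29, 27, 22, 27, 35, 9, 23, 35, 34, 34, 21]
t=2: [30, 28, 26, 19, 26, 30, 46, 21, 30, 30, 30, 19]
t=3: [28, 25, 23, 15, 23, 28, 31, 18, 28, 28, 28, 15]
t=4: [23, 20, 18, 9, 18, 23, 26, 13, 23, 23, 23, 9]
t=5: [19, 15, 13, 44, 13, 19, 22, 7, 19, 19, 19, 44]
t=6: [12, 8, 6, 28, 6, 12, 16, 40, 12, 12, 12, 28]
t=7: [6, 43, 41, 24, 41, 6, 10, 28, 6, 6, 6, 24]
t=8: [47, 35, 35, 26, 35, 47, 51, 30, 47, 47, 47, 26]
t=9: [33, 31, 31, 25, 31, 33, 35, 30, 33, 33, 33, 25]
t=10: [30, 29, 29, 23, 29, 30, 30, 29, 30, 30, 30, 23]

Answer: s_9(10) = 30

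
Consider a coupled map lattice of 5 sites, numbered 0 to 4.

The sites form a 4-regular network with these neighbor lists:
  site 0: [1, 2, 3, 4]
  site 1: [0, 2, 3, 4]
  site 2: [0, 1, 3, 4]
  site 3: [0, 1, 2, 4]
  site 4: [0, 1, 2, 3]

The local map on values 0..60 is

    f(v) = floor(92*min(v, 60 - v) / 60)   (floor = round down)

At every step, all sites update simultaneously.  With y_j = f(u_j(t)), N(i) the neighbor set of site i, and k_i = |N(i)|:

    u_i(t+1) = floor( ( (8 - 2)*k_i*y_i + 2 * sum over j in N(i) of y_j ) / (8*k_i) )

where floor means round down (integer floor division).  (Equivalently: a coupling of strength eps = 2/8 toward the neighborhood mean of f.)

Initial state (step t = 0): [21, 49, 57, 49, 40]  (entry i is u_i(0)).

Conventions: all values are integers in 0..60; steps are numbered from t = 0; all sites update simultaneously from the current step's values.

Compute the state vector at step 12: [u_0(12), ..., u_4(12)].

Answer: [37, 35, 41, 35, 35]

Derivation:
t=0: [21, 49, 57, 49, 40]
t=1: [28, 17, 8, 17, 26]
t=2: [37, 26, 17, 26, 35]
t=3: [35, 37, 28, 37, 37]
t=4: [37, 35, 40, 35, 35]
t=5: [35, 37, 31, 37, 37]
t=6: [37, 35, 41, 35, 35]
t=7: [35, 37, 31, 37, 37]
t=8: [37, 35, 41, 35, 35]
t=9: [35, 37, 31, 37, 37]
t=10: [37, 35, 41, 35, 35]
t=11: [35, 37, 31, 37, 37]
t=12: [37, 35, 41, 35, 35]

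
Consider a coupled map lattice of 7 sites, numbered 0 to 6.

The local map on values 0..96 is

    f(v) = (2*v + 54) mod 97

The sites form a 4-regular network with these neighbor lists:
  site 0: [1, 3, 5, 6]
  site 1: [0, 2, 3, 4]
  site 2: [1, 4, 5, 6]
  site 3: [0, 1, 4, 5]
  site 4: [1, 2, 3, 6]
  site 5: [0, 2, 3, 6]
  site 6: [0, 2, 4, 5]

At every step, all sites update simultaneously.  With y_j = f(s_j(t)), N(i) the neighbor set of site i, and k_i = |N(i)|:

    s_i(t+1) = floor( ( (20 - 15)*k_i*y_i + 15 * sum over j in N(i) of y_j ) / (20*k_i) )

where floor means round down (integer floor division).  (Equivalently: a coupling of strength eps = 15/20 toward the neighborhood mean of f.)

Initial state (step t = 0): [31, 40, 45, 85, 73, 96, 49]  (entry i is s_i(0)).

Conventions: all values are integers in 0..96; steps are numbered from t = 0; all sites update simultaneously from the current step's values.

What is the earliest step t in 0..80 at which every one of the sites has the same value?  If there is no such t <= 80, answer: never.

Answer: 21
Key observation: Synchronization is absorbing here: once all sites are equal they stay equal, and step 21 is the first all-equal step.

Derivation:
t=0: [31, 40, 45, 85, 73, 96, 49]  (not all equal)
t=1: [37, 28, 39, 28, 33, 41, 37]  (not all equal)
t=2: [25, 22, 28, 23, 23, 30, 31]  (not all equal)
t=3: [9, 5, 10, 6, 7, 12, 12]  (not all equal)
t=4: [71, 68, 72, 69, 69, 73, 74]  (not all equal)
t=5: [38, 60, 38, 60, 61, 21, 22]  (not all equal)
t=6: [55, 60, 55, 72, 55, 51, 45]  (not all equal)
t=7: [51, 57, 63, 51, 53, 49, 60]  (not all equal)
t=8: [63, 67, 70, 61, 70, 65, 68]  (not all equal)
t=9: [86, 53, 50, 68, 49, 69, 55]  (not all equal)
t=10: [67, 60, 66, 69, 66, 70, 61]  (not all equal)
t=11: [69, 87, 68, 71, 86, 66, 70]  (not all equal)
t=12: [47, 50, 52, 47, 32, 57, 57]  (not all equal)
t=13: [59, 48, 56, 50, 50, 61, 56]  (not all equal)
t=14: [67, 61, 65, 63, 60, 70, 69]  (not all equal)
t=15: [70, 83, 68, 67, 83, 66, 71]  (not all equal)
t=16: [39, 45, 50, 49, 46, 57, 39]  (not all equal)
t=17: [47, 48, 52, 51, 48, 51, 48]  (not all equal)
t=18: [54, 55, 56, 55, 55, 56, 55]  (not all equal)
t=19: [66, 67, 67, 67, 67, 67, 67]  (not all equal)
t=20: [90, 90, 91, 90, 91, 90, 90]  (not all equal)
t=21: [40, 40, 40, 40, 40, 40, 40]  (all equal)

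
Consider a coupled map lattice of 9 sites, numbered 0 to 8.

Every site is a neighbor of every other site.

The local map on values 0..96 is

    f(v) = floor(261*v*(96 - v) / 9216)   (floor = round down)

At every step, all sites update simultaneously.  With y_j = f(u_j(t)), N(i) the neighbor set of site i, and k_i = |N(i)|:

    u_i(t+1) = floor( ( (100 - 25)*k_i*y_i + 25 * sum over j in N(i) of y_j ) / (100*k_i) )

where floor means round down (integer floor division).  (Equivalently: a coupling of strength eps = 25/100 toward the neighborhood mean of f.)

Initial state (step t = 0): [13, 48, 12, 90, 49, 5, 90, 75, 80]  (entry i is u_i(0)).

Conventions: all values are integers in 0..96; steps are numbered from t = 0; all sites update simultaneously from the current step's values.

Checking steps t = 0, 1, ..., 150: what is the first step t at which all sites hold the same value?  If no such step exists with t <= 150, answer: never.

Simulating step by step:
t=0: [13, 48, 12, 90, 49, 5, 90, 75, 80]  (not all equal)
t=1: [31, 56, 29, 20, 56, 18, 20, 41, 35]  (not all equal)
t=2: [56, 60, 54, 46, 60, 43, 46, 60, 58]  (not all equal)
t=3: [62, 61, 63, 64, 61, 63, 64, 61, 62]  (not all equal)
t=4: [58, 59, 58, 58, 59, 58, 58, 59, 58]  (not all equal)
t=5: [61, 61, 61, 61, 61, 61, 61, 61, 61]  (all equal)

Answer: 5
Key observation: Synchronization is absorbing here: once all sites are equal they stay equal, and step 5 is the first all-equal step.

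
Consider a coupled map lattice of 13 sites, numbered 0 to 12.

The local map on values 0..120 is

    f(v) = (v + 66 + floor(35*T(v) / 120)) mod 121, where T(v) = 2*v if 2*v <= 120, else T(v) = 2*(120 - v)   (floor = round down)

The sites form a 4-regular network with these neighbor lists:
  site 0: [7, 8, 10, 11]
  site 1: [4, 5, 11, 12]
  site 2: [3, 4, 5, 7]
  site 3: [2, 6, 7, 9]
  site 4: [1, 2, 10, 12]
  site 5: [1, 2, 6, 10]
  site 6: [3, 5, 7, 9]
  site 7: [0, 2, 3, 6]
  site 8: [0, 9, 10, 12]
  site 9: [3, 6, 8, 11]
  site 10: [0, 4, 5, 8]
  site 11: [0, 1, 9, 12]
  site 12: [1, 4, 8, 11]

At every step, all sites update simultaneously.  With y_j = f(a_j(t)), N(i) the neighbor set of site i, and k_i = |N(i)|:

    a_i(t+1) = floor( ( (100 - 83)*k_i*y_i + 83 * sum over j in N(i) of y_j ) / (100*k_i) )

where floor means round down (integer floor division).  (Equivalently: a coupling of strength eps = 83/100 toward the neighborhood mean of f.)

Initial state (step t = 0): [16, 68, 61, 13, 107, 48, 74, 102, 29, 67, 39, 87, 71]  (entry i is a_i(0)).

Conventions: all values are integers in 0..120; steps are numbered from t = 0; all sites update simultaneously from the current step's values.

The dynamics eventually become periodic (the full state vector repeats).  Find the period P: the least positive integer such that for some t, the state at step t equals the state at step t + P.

Answer: 10
Key observation: The state at step 24, [41, 41, 41, 41, 41, 41, 41, 41, 41, 41, 41, 41, 41], reappears at step 34 — and no state repeats earlier — so the cycle the system enters has period 10.

Derivation:
t=0: [16, 68, 61, 13, 107, 48, 74, 102, 29, 67, 39, 87, 71]
t=1: [62, 43, 53, 52, 37, 31, 50, 64, 56, 67, 59, 54, 62]
t=2: [36, 41, 43, 32, 25, 40, 50, 31, 38, 30, 46, 33, 23]
t=3: [53, 70, 73, 74, 47, 14, 77, 51, 49, 73, 27, 66, 66]
t=4: [45, 47, 44, 41, 52, 65, 50, 38, 50, 40, 50, 40, 33]
t=5: [15, 43, 19, 12, 40, 23, 17, 13, 38, 14, 26, 34, 36]
t=6: [80, 50, 74, 89, 46, 81, 90, 89, 60, 77, 60, 60, 30]
t=7: [43, 49, 42, 49, 48, 41, 50, 49, 58, 46, 38, 54, 44]
t=8: [21, 19, 17, 19, 14, 14, 18, 18, 16, 26, 17, 18, 24]
t=9: [93, 93, 91, 96, 94, 92, 95, 95, 98, 96, 91, 100, 94]
t=10: [54, 54, 53, 53, 52, 52, 54, 53, 53, 55, 53, 54, 54]
t=11: [28, 28, 27, 29, 28, 28, 28, 28, 29, 29, 28, 30, 28]
t=12: [110, 110, 109, 109, 109, 109, 110, 109, 110, 111, 110, 110, 110]
t=13: [60, 60, 60, 60, 60, 60, 60, 60, 60, 60, 60, 60, 60]
t=14: [40, 40, 40, 40, 40, 40, 40, 40, 40, 40, 40, 40, 40]
t=15: [8, 8, 8, 8, 8, 8, 8, 8, 8, 8, 8, 8, 8]
t=16: [78, 78, 78, 78, 78, 78, 78, 78, 78, 78, 78, 78, 78]
t=17: [47, 47, 47, 47, 47, 47, 47, 47, 47, 47, 47, 47, 47]
t=18: [19, 19, 19, 19, 19, 19, 19, 19, 19, 19, 19, 19, 19]
t=19: [96, 96, 96, 96, 96, 96, 96, 96, 96, 96, 96, 96, 96]
t=20: [55, 55, 55, 55, 55, 55, 55, 55, 55, 55, 55, 55, 55]
t=21: [32, 32, 32, 32, 32, 32, 32, 32, 32, 32, 32, 32, 32]
t=22: [116, 116, 116, 116, 116, 116, 116, 116, 116, 116, 116, 116, 116]
t=23: [63, 63, 63, 63, 63, 63, 63, 63, 63, 63, 63, 63, 63]
t=24: [41, 41, 41, 41, 41, 41, 41, 41, 41, 41, 41, 41, 41]
t=25: [9, 9, 9, 9, 9, 9, 9, 9, 9, 9, 9, 9, 9]
t=26: [80, 80, 80, 80, 80, 80, 80, 80, 80, 80, 80, 80, 80]
t=27: [48, 48, 48, 48, 48, 48, 48, 48, 48, 48, 48, 48, 48]
t=28: [21, 21, 21, 21, 21, 21, 21, 21, 21, 21, 21, 21, 21]
t=29: [99, 99, 99, 99, 99, 99, 99, 99, 99, 99, 99, 99, 99]
t=30: [56, 56, 56, 56, 56, 56, 56, 56, 56, 56, 56, 56, 56]
t=31: [33, 33, 33, 33, 33, 33, 33, 33, 33, 33, 33, 33, 33]
t=32: [118, 118, 118, 118, 118, 118, 118, 118, 118, 118, 118, 118, 118]
t=33: [64, 64, 64, 64, 64, 64, 64, 64, 64, 64, 64, 64, 64]
t=34: [41, 41, 41, 41, 41, 41, 41, 41, 41, 41, 41, 41, 41]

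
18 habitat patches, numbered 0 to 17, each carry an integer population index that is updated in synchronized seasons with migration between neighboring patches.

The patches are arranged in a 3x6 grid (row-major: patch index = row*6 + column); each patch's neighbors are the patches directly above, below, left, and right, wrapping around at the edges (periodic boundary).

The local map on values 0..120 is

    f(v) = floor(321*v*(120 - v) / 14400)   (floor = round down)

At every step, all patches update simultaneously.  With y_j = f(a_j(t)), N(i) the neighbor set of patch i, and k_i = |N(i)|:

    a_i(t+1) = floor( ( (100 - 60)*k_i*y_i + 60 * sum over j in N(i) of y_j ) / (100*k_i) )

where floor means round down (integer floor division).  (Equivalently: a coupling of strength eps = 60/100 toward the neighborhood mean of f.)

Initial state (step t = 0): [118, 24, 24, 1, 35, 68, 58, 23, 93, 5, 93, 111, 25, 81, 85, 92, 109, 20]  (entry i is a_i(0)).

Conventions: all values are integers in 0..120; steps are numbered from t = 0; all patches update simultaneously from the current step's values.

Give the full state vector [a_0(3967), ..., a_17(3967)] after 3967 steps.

Simulating step by step:
t=0: [118, 24, 24, 1, 35, 68, 58, 23, 93, 5, 93, 111, 25, 81, 85, 92, 109, 20]
t=1: [41, 46, 46, 28, 50, 51, 51, 58, 48, 30, 40, 47, 50, 60, 61, 38, 43, 44]
t=2: [75, 76, 73, 65, 73, 76, 77, 78, 75, 65, 71, 75, 76, 78, 77, 68, 73, 75]
t=3: [74, 74, 75, 77, 76, 74, 73, 73, 75, 77, 76, 74, 74, 73, 74, 77, 76, 74]
t=4: [75, 75, 74, 73, 74, 74, 75, 75, 74, 73, 74, 75, 75, 75, 74, 73, 74, 74]
t=5: [75, 75, 75, 75, 75, 75, 75, 75, 75, 75, 75, 75, 75, 75, 75, 75, 75, 75]
t=6: [75, 75, 75, 75, 75, 75, 75, 75, 75, 75, 75, 75, 75, 75, 75, 75, 75, 75]

Answer: [75, 75, 75, 75, 75, 75, 75, 75, 75, 75, 75, 75, 75, 75, 75, 75, 75, 75]
Key observation: The state at step 5, [75, 75, 75, 75, 75, 75, 75, 75, 75, 75, 75, 75, 75, 75, 75, 75, 75, 75], reappears at step 6: the system is in a cycle of period 1 from step 5 on.  Therefore the state at step 3967 equals the state at step 5 + ((3967 - 5) mod 1) = 5, which is [75, 75, 75, 75, 75, 75, 75, 75, 75, 75, 75, 75, 75, 75, 75, 75, 75, 75].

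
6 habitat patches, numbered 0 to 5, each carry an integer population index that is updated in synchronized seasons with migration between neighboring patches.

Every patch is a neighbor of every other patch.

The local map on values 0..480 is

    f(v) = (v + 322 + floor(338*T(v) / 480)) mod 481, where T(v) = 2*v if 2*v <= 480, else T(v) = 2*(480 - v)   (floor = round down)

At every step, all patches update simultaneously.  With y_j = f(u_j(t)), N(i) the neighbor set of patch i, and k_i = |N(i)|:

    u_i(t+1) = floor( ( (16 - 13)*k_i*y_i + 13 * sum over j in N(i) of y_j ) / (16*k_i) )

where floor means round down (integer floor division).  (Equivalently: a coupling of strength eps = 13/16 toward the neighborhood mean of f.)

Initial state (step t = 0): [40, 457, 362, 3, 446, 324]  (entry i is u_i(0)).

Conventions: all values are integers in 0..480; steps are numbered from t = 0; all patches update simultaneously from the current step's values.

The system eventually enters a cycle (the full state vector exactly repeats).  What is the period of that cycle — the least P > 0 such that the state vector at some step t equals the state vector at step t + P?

Answer: 1
Key observation: The state at step 4, [367, 367, 367, 367, 367, 367], reappears at step 5 — and no state repeats earlier — so the cycle the system enters has period 1.

Derivation:
t=0: [40, 457, 362, 3, 446, 324]
t=1: [362, 359, 360, 359, 360, 361]
t=2: [369, 369, 369, 369, 369, 369]
t=3: [366, 366, 366, 366, 366, 366]
t=4: [367, 367, 367, 367, 367, 367]
t=5: [367, 367, 367, 367, 367, 367]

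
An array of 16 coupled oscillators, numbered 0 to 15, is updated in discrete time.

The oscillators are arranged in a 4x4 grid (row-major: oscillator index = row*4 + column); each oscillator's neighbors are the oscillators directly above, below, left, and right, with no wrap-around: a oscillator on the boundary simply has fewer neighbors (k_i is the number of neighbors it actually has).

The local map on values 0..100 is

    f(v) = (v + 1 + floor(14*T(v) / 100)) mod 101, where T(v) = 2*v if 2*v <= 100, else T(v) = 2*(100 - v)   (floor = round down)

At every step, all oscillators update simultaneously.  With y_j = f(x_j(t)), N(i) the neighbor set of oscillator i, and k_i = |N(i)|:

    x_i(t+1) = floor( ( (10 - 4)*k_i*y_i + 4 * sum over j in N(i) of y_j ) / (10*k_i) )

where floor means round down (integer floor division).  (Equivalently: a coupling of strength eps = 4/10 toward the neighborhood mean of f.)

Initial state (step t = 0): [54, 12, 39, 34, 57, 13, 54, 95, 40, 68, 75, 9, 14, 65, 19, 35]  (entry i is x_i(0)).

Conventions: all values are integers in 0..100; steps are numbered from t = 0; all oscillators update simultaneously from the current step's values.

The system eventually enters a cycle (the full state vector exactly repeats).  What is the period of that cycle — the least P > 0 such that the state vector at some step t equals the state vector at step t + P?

Answer: 24
Key observation: The state at step 8, [95, 95, 95, 95, 95, 95, 95, 95, 95, 95, 95, 95, 95, 95, 95, 95], reappears at step 32 — and no state repeats earlier — so the cycle the system enters has period 24.

Derivation:
t=0: [54, 12, 39, 34, 57, 13, 54, 95, 40, 68, 75, 9, 14, 65, 19, 35]
t=1: [57, 27, 46, 55, 60, 33, 64, 74, 53, 68, 67, 37, 36, 61, 42, 34]
t=2: [63, 43, 59, 69, 67, 51, 71, 74, 66, 72, 71, 55, 56, 66, 58, 46]
t=3: [71, 61, 71, 77, 74, 68, 77, 79, 75, 77, 77, 70, 71, 74, 70, 63]
t=4: [78, 74, 80, 83, 81, 78, 83, 83, 82, 83, 83, 79, 81, 81, 79, 76]
t=5: [84, 83, 86, 87, 86, 85, 87, 87, 87, 87, 87, 85, 87, 86, 85, 83]
t=6: [89, 88, 90, 90, 90, 90, 90, 90, 90, 90, 90, 90, 90, 90, 89, 88]
t=7: [92, 92, 92, 93, 93, 92, 93, 93, 93, 93, 93, 92, 93, 93, 92, 92]
t=8: [95, 95, 95, 95, 95, 95, 95, 95, 95, 95, 95, 95, 95, 95, 95, 95]
t=9: [97, 97, 97, 97, 97, 97, 97, 97, 97, 97, 97, 97, 97, 97, 97, 97]
t=10: [98, 98, 98, 98, 98, 98, 98, 98, 98, 98, 98, 98, 98, 98, 98, 98]
t=11: [99, 99, 99, 99, 99, 99, 99, 99, 99, 99, 99, 99, 99, 99, 99, 99]
t=12: [100, 100, 100, 100, 100, 100, 100, 100, 100, 100, 100, 100, 100, 100, 100, 100]
t=13: [0, 0, 0, 0, 0, 0, 0, 0, 0, 0, 0, 0, 0, 0, 0, 0]
t=14: [1, 1, 1, 1, 1, 1, 1, 1, 1, 1, 1, 1, 1, 1, 1, 1]
t=15: [2, 2, 2, 2, 2, 2, 2, 2, 2, 2, 2, 2, 2, 2, 2, 2]
t=16: [3, 3, 3, 3, 3, 3, 3, 3, 3, 3, 3, 3, 3, 3, 3, 3]
t=17: [4, 4, 4, 4, 4, 4, 4, 4, 4, 4, 4, 4, 4, 4, 4, 4]
t=18: [6, 6, 6, 6, 6, 6, 6, 6, 6, 6, 6, 6, 6, 6, 6, 6]
t=19: [8, 8, 8, 8, 8, 8, 8, 8, 8, 8, 8, 8, 8, 8, 8, 8]
t=20: [11, 11, 11, 11, 11, 11, 11, 11, 11, 11, 11, 11, 11, 11, 11, 11]
t=21: [15, 15, 15, 15, 15, 15, 15, 15, 15, 15, 15, 15, 15, 15, 15, 15]
t=22: [20, 20, 20, 20, 20, 20, 20, 20, 20, 20, 20, 20, 20, 20, 20, 20]
t=23: [26, 26, 26, 26, 26, 26, 26, 26, 26, 26, 26, 26, 26, 26, 26, 26]
t=24: [34, 34, 34, 34, 34, 34, 34, 34, 34, 34, 34, 34, 34, 34, 34, 34]
t=25: [44, 44, 44, 44, 44, 44, 44, 44, 44, 44, 44, 44, 44, 44, 44, 44]
t=26: [57, 57, 57, 57, 57, 57, 57, 57, 57, 57, 57, 57, 57, 57, 57, 57]
t=27: [70, 70, 70, 70, 70, 70, 70, 70, 70, 70, 70, 70, 70, 70, 70, 70]
t=28: [79, 79, 79, 79, 79, 79, 79, 79, 79, 79, 79, 79, 79, 79, 79, 79]
t=29: [85, 85, 85, 85, 85, 85, 85, 85, 85, 85, 85, 85, 85, 85, 85, 85]
t=30: [90, 90, 90, 90, 90, 90, 90, 90, 90, 90, 90, 90, 90, 90, 90, 90]
t=31: [93, 93, 93, 93, 93, 93, 93, 93, 93, 93, 93, 93, 93, 93, 93, 93]
t=32: [95, 95, 95, 95, 95, 95, 95, 95, 95, 95, 95, 95, 95, 95, 95, 95]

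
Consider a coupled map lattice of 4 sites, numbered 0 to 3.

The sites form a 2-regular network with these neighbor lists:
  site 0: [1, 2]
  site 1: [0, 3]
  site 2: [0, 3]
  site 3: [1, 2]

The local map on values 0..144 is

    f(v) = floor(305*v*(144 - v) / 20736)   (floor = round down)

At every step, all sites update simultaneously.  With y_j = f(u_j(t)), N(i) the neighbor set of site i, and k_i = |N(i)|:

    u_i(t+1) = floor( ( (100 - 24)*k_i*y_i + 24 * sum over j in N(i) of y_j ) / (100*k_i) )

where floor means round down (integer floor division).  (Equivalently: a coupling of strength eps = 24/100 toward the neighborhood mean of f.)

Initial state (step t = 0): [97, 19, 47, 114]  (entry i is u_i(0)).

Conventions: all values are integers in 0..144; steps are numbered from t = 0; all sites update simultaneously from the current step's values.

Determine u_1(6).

Answer: u_1(6) = 76

Derivation:
t=0: [97, 19, 47, 114]
t=1: [63, 39, 64, 50]
t=2: [73, 62, 74, 68]
t=3: [75, 74, 76, 75]
t=4: [76, 76, 76, 76]
t=5: [76, 76, 76, 76]
t=6: [76, 76, 76, 76]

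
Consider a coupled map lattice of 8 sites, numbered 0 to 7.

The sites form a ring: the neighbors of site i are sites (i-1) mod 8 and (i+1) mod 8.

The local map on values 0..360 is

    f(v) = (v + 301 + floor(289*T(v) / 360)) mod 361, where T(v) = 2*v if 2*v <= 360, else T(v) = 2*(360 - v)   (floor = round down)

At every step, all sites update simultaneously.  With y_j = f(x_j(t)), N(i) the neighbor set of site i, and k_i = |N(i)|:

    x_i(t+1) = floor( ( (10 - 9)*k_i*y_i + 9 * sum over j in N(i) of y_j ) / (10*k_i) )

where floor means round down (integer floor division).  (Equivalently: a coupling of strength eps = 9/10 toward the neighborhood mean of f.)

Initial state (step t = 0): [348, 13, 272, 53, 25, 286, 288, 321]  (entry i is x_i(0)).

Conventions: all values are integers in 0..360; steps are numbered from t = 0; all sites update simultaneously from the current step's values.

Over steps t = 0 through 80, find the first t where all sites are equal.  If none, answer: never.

Simulating step by step:
t=0: [348, 13, 272, 53, 25, 286, 288, 321]  (not all equal)
t=1: [326, 330, 220, 168, 190, 191, 334, 324]  (not all equal)
t=2: [319, 186, 152, 30, 29, 164, 194, 317]  (not all equal)
t=3: [198, 301, 61, 159, 12, 24, 153, 195]  (not all equal)
t=4: [171, 94, 319, 228, 193, 301, 51, 172]  (not all equal)
t=5: [97, 175, 123, 165, 162, 83, 170, 45]  (not all equal)
t=6: [60, 206, 44, 118, 73, 25, 97, 101]  (not all equal)
t=7: [115, 70, 130, 107, 126, 145, 112, 149]  (not all equal)
t=8: [226, 244, 180, 267, 267, 256, 313, 244]  (not all equal)
t=9: [10, 31, 169, 217, 196, 307, 37, 157]  (not all equal)
t=10: [198, 157, 22, 28, 164, 66, 310, 198]  (not all equal)
t=11: [177, 212, 198, 165, 55, 162, 99, 168]  (not all equal)
t=12: [23, 37, 19, 54, 12, 126, 27, 108]  (not all equal)
t=13: [151, 323, 87, 314, 189, 180, 221, 188]  (not all equal)
t=14: [197, 256, 308, 126, 172, 34, 43, 164]  (not all equal)
t=15: [6, 165, 154, 187, 135, 38, 20, 40]  (not all equal)
t=16: [55, 296, 57, 288, 66, 293, 72, 305]  (not all equal)
t=17: [310, 110, 315, 123, 318, 141, 315, 127]  (not all equal)
t=18: [256, 318, 251, 319, 287, 324, 292, 322]  (not all equal)
t=19: [291, 35, 292, 189, 324, 340, 323, 186]  (not all equal)
t=20: [67, 310, 66, 302, 191, 320, 192, 302]  (not all equal)
t=21: [310, 134, 310, 101, 300, 68, 300, 102]  (not all equal)
t=22: [255, 325, 254, 320, 177, 314, 178, 320]  (not all equal)
t=23: [290, 34, 290, 51, 296, 69, 297, 52]  (not all equal)
t=24: [80, 310, 79, 313, 119, 316, 121, 313]  (not all equal)
t=25: [310, 164, 310, 210, 319, 259, 319, 214]  (not all equal)
t=26: [47, 297, 48, 297, 45, 291, 44, 297]  (not all equal)
t=27: [310, 90, 310, 88, 311, 84, 310, 86]  (not all equal)
t=28: [185, 314, 187, 313, 180, 312, 177, 313]  (not all equal)
t=29: [299, 71, 299, 73, 300, 72, 299, 70]  (not all equal)
t=30: [144, 314, 147, 315, 149, 315, 145, 314]  (not all equal)
t=31: [325, 319, 326, 325, 327, 322, 326, 317]  (not all equal)
t=32: [324, 320, 322, 319, 321, 319, 324, 321]  (not all equal)
t=33: [323, 322, 323, 323, 323, 322, 323, 321]  (not all equal)
t=34: [322, 322, 322, 322, 322, 322, 322, 322]  (all equal)

Answer: 34
Key observation: Synchronization is absorbing here: once all sites are equal they stay equal, and step 34 is the first all-equal step.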